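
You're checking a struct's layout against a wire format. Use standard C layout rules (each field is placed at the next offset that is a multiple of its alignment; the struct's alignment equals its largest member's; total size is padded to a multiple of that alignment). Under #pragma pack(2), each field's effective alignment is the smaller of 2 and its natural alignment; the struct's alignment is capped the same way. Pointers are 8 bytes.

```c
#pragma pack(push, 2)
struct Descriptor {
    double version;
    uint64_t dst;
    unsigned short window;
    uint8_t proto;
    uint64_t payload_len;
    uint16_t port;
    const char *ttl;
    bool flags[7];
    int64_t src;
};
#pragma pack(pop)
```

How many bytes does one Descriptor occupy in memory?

54

0..8  version  (8B, 2-aligned)
8..16  dst  (8B, 2-aligned)
16..18  window  (2B, 2-aligned)
18..19  proto  (1B, 1-aligned)
19..20  -- padding (1B)
20..28  payload_len  (8B, 2-aligned)
28..30  port  (2B, 2-aligned)
30..38  ttl  (8B, 2-aligned)
38..45  flags  (7B, 1-aligned)
45..46  -- padding (1B)
46..54  src  (8B, 2-aligned)
sizeof = 54, alignof = 2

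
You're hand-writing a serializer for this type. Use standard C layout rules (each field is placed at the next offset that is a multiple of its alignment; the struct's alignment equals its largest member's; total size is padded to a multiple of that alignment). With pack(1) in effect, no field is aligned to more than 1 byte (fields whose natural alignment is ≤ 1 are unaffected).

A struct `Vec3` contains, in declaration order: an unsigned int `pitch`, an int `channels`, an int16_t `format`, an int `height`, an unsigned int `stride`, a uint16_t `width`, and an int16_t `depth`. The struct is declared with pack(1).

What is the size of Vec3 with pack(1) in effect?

pitch at 0 (size 4, align 1) → ends 4
channels at 4 (size 4, align 1) → ends 8
format at 8 (size 2, align 1) → ends 10
height at 10 (size 4, align 1) → ends 14
stride at 14 (size 4, align 1) → ends 18
width at 18 (size 2, align 1) → ends 20
depth at 20 (size 2, align 1) → ends 22
total 22 bytes, alignment 1

22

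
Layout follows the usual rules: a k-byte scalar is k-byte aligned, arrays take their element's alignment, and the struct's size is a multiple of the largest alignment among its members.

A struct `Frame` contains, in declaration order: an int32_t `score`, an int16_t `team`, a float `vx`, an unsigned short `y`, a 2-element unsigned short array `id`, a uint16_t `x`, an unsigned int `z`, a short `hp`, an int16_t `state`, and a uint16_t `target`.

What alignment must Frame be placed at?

member alignments: score=4, team=2, vx=4, y=2, id=2, x=2, z=4, hp=2, state=2, target=2
max = 4

4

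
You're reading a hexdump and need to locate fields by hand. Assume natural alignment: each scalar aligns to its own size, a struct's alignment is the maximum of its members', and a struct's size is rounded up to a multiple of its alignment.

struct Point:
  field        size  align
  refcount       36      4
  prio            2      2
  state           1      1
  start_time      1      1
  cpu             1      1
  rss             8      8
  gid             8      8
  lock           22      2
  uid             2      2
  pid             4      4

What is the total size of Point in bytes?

96

refcount at 0 (size 36, align 4) → ends 36
prio at 36 (size 2, align 2) → ends 38
state at 38 (size 1, align 1) → ends 39
start_time at 39 (size 1, align 1) → ends 40
cpu at 40 (size 1, align 1) → ends 41
pad 7 to align 8 for rss
rss at 48 (size 8, align 8) → ends 56
gid at 56 (size 8, align 8) → ends 64
lock at 64 (size 22, align 2) → ends 86
uid at 86 (size 2, align 2) → ends 88
pid at 88 (size 4, align 4) → ends 92
tail pad 4 to reach multiple of 8
total 96 bytes, alignment 8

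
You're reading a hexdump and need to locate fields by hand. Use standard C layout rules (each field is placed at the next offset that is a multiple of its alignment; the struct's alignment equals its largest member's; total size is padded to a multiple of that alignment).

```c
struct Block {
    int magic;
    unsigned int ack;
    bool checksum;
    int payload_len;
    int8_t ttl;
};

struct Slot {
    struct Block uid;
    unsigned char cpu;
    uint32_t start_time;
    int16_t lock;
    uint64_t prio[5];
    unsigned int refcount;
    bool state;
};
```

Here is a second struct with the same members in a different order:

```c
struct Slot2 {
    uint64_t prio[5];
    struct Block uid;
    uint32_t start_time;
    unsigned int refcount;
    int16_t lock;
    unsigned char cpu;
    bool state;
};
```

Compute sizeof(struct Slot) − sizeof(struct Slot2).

8

Block: 0..4  magic  (4B, 4-aligned); 4..8  ack  (4B, 4-aligned); 8..9  checksum  (1B, 1-aligned); 9..12  -- padding (3B); 12..16  payload_len  (4B, 4-aligned); 16..17  ttl  (1B, 1-aligned); 17..20  -- tail padding (3B); sizeof = 20, alignof = 4
0..20  uid  (20B, 4-aligned)
20..21  cpu  (1B, 1-aligned)
21..24  -- padding (3B)
24..28  start_time  (4B, 4-aligned)
28..30  lock  (2B, 2-aligned)
30..32  -- padding (2B)
32..72  prio  (40B, 8-aligned)
72..76  refcount  (4B, 4-aligned)
76..77  state  (1B, 1-aligned)
77..80  -- tail padding (3B)
sizeof = 80, alignof = 8
— Slot2 —
0..40  prio  (40B, 8-aligned)
40..60  uid  (20B, 4-aligned)
60..64  start_time  (4B, 4-aligned)
64..68  refcount  (4B, 4-aligned)
68..70  lock  (2B, 2-aligned)
70..71  cpu  (1B, 1-aligned)
71..72  state  (1B, 1-aligned)
sizeof = 72, alignof = 8
80 − 72 = 8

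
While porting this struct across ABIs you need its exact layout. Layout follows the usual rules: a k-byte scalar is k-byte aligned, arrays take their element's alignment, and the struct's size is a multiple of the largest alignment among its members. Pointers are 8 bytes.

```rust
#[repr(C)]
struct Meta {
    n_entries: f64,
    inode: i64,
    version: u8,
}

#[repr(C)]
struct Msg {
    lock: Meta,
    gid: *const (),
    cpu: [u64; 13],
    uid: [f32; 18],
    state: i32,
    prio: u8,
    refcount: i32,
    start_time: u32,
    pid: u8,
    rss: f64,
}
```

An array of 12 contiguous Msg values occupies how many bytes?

2880

Meta: @0: n_entries [8B, align 8] → 8; @8: inode [8B, align 8] → 16; @16: version [1B, align 1] → 17; +7 tail pad (align 8); size 24, align 8
@0: lock [24B, align 8] → 24
@24: gid [8B, align 8] → 32
@32: cpu [104B, align 8] → 136
@136: uid [72B, align 4] → 208
@208: state [4B, align 4] → 212
@212: prio [1B, align 1] → 213
+3 pad (align 4)
@216: refcount [4B, align 4] → 220
@220: start_time [4B, align 4] → 224
@224: pid [1B, align 1] → 225
+7 pad (align 8)
@232: rss [8B, align 8] → 240
size 240, align 8
array of 12: 12 × 240 = 2880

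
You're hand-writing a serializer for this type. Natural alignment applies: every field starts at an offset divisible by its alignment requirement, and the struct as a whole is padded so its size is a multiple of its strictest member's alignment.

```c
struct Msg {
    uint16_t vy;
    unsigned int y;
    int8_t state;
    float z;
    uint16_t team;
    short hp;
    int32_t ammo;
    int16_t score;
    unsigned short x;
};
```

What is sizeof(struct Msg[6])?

vy at 0 (size 2, align 2) → ends 2
pad 2 to align 4 for y
y at 4 (size 4, align 4) → ends 8
state at 8 (size 1, align 1) → ends 9
pad 3 to align 4 for z
z at 12 (size 4, align 4) → ends 16
team at 16 (size 2, align 2) → ends 18
hp at 18 (size 2, align 2) → ends 20
ammo at 20 (size 4, align 4) → ends 24
score at 24 (size 2, align 2) → ends 26
x at 26 (size 2, align 2) → ends 28
total 28 bytes, alignment 4
array of 6: 6 × 28 = 168

168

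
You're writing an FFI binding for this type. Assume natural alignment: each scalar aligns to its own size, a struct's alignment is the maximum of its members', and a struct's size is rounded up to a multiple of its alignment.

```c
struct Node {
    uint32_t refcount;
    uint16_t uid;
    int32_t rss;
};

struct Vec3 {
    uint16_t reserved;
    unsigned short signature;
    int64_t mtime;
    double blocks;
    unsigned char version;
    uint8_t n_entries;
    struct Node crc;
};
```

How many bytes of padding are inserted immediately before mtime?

Node: 0..4  refcount  (4B, 4-aligned); 4..6  uid  (2B, 2-aligned); 6..8  -- padding (2B); 8..12  rss  (4B, 4-aligned); sizeof = 12, alignof = 4
0..2  reserved  (2B, 2-aligned)
2..4  signature  (2B, 2-aligned)
4..8  -- padding (4B)
8..16  mtime  (8B, 8-aligned)

4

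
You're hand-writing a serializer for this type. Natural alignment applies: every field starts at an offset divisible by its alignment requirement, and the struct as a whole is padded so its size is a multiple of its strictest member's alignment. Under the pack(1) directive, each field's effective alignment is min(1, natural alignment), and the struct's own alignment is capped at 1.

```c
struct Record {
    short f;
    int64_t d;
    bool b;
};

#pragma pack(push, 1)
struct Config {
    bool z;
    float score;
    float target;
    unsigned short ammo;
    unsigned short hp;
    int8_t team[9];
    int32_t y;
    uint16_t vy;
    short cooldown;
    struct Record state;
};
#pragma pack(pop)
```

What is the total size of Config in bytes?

Record: 0..2  f  (2B, 2-aligned); 2..8  -- padding (6B); 8..16  d  (8B, 8-aligned); 16..17  b  (1B, 1-aligned); 17..24  -- tail padding (7B); sizeof = 24, alignof = 8
0..1  z  (1B, 1-aligned)
1..5  score  (4B, 1-aligned)
5..9  target  (4B, 1-aligned)
9..11  ammo  (2B, 1-aligned)
11..13  hp  (2B, 1-aligned)
13..22  team  (9B, 1-aligned)
22..26  y  (4B, 1-aligned)
26..28  vy  (2B, 1-aligned)
28..30  cooldown  (2B, 1-aligned)
30..54  state  (24B, 1-aligned)
sizeof = 54, alignof = 1

54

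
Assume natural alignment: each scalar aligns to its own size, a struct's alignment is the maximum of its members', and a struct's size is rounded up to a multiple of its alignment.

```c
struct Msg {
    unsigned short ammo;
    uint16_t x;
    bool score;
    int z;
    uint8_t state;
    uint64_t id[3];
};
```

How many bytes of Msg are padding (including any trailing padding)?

@0: ammo [2B, align 2] → 2
@2: x [2B, align 2] → 4
@4: score [1B, align 1] → 5
+3 pad (align 4)
@8: z [4B, align 4] → 12
@12: state [1B, align 1] → 13
+3 pad (align 8)
@16: id [24B, align 8] → 40
size 40, align 8
data bytes 34, size 40 → padding 6

6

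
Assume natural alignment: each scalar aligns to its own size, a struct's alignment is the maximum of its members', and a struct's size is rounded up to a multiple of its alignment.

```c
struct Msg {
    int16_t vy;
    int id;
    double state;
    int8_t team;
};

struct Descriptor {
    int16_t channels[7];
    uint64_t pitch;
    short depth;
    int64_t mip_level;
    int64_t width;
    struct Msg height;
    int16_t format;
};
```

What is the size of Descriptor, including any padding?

Msg: vy at 0 (size 2, align 2) → ends 2; pad 2 to align 4 for id; id at 4 (size 4, align 4) → ends 8; state at 8 (size 8, align 8) → ends 16; team at 16 (size 1, align 1) → ends 17; tail pad 7 to reach multiple of 8; total 24 bytes, alignment 8
channels at 0 (size 14, align 2) → ends 14
pad 2 to align 8 for pitch
pitch at 16 (size 8, align 8) → ends 24
depth at 24 (size 2, align 2) → ends 26
pad 6 to align 8 for mip_level
mip_level at 32 (size 8, align 8) → ends 40
width at 40 (size 8, align 8) → ends 48
height at 48 (size 24, align 8) → ends 72
format at 72 (size 2, align 2) → ends 74
tail pad 6 to reach multiple of 8
total 80 bytes, alignment 8

80 bytes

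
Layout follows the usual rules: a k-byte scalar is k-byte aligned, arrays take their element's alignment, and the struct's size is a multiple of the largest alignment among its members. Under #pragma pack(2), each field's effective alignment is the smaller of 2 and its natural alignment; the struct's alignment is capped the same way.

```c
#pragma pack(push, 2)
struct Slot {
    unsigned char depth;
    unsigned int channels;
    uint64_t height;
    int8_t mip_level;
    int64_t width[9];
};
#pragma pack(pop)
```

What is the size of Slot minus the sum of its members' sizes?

0..1  depth  (1B, 1-aligned)
1..2  -- padding (1B)
2..6  channels  (4B, 2-aligned)
6..14  height  (8B, 2-aligned)
14..15  mip_level  (1B, 1-aligned)
15..16  -- padding (1B)
16..88  width  (72B, 2-aligned)
sizeof = 88, alignof = 2
data bytes 86, size 88 → padding 2

2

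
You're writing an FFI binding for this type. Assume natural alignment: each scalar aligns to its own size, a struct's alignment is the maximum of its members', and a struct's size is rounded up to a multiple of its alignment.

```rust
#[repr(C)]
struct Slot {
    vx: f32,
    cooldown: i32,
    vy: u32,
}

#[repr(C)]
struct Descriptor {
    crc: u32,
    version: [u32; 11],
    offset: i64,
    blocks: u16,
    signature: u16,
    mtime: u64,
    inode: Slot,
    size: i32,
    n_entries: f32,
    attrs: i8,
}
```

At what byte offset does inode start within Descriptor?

Slot: @0: vx [4B, align 4] → 4; @4: cooldown [4B, align 4] → 8; @8: vy [4B, align 4] → 12; size 12, align 4
@0: crc [4B, align 4] → 4
@4: version [44B, align 4] → 48
@48: offset [8B, align 8] → 56
@56: blocks [2B, align 2] → 58
@58: signature [2B, align 2] → 60
+4 pad (align 8)
@64: mtime [8B, align 8] → 72
@72: inode [12B, align 4] → 84

72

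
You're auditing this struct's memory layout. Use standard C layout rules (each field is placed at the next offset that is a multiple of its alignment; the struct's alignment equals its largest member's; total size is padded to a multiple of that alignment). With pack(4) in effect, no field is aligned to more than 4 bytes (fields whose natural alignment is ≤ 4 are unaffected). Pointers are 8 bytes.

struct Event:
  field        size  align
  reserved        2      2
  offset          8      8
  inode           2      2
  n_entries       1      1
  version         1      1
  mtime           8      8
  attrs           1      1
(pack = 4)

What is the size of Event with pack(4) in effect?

@0: reserved [2B, align 2] → 2
+2 pad (align 4)
@4: offset [8B, align 4] → 12
@12: inode [2B, align 2] → 14
@14: n_entries [1B, align 1] → 15
@15: version [1B, align 1] → 16
@16: mtime [8B, align 4] → 24
@24: attrs [1B, align 1] → 25
+3 tail pad (align 4)
size 28, align 4

28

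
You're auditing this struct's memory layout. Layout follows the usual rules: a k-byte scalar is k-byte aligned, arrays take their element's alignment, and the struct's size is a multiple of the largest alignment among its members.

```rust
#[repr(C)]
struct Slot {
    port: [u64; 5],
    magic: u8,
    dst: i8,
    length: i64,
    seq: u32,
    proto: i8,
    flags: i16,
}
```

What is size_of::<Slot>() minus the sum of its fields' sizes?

7

@0: port [40B, align 8] → 40
@40: magic [1B, align 1] → 41
@41: dst [1B, align 1] → 42
+6 pad (align 8)
@48: length [8B, align 8] → 56
@56: seq [4B, align 4] → 60
@60: proto [1B, align 1] → 61
+1 pad (align 2)
@62: flags [2B, align 2] → 64
size 64, align 8
data bytes 57, size 64 → padding 7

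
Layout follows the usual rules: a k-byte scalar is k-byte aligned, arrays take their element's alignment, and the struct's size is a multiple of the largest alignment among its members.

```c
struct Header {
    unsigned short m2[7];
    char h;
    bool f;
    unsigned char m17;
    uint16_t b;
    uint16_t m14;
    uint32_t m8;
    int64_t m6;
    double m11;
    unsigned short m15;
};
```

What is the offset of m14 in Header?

m2 at 0 (size 14, align 2) → ends 14
h at 14 (size 1, align 1) → ends 15
f at 15 (size 1, align 1) → ends 16
m17 at 16 (size 1, align 1) → ends 17
pad 1 to align 2 for b
b at 18 (size 2, align 2) → ends 20
m14 at 20 (size 2, align 2) → ends 22

20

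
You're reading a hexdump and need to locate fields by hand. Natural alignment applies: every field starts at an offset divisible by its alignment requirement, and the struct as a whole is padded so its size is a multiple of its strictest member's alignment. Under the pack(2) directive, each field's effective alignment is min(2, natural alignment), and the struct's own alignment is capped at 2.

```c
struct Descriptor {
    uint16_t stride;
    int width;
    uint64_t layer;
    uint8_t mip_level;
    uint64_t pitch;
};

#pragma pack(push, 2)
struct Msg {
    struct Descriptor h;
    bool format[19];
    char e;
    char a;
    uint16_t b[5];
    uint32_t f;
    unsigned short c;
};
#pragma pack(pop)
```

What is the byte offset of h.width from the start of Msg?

4

Descriptor: 0..2  stride  (2B, 2-aligned); 2..4  -- padding (2B); 4..8  width  (4B, 4-aligned); 8..16  layer  (8B, 8-aligned); 16..17  mip_level  (1B, 1-aligned); 17..24  -- padding (7B); 24..32  pitch  (8B, 8-aligned); sizeof = 32, alignof = 8
0..32  h  (32B, 2-aligned)
within Descriptor: width at 4
0 + 4 = 4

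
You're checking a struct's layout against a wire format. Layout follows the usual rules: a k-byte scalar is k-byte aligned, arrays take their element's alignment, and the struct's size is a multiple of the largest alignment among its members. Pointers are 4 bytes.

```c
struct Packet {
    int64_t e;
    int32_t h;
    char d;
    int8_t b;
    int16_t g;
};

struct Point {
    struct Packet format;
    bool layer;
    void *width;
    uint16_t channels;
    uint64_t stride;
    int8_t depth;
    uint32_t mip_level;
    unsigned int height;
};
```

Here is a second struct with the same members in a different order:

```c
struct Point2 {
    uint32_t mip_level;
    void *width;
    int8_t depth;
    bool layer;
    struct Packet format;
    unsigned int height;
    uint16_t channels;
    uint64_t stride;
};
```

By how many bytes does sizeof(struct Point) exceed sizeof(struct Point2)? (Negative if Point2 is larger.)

8

Packet: e at 0 (size 8, align 8) → ends 8; h at 8 (size 4, align 4) → ends 12; d at 12 (size 1, align 1) → ends 13; b at 13 (size 1, align 1) → ends 14; g at 14 (size 2, align 2) → ends 16; total 16 bytes, alignment 8
format at 0 (size 16, align 8) → ends 16
layer at 16 (size 1, align 1) → ends 17
pad 3 to align 4 for width
width at 20 (size 4, align 4) → ends 24
channels at 24 (size 2, align 2) → ends 26
pad 6 to align 8 for stride
stride at 32 (size 8, align 8) → ends 40
depth at 40 (size 1, align 1) → ends 41
pad 3 to align 4 for mip_level
mip_level at 44 (size 4, align 4) → ends 48
height at 48 (size 4, align 4) → ends 52
tail pad 4 to reach multiple of 8
total 56 bytes, alignment 8
— Point2 —
mip_level at 0 (size 4, align 4) → ends 4
width at 4 (size 4, align 4) → ends 8
depth at 8 (size 1, align 1) → ends 9
layer at 9 (size 1, align 1) → ends 10
pad 6 to align 8 for format
format at 16 (size 16, align 8) → ends 32
height at 32 (size 4, align 4) → ends 36
channels at 36 (size 2, align 2) → ends 38
pad 2 to align 8 for stride
stride at 40 (size 8, align 8) → ends 48
total 48 bytes, alignment 8
56 − 48 = 8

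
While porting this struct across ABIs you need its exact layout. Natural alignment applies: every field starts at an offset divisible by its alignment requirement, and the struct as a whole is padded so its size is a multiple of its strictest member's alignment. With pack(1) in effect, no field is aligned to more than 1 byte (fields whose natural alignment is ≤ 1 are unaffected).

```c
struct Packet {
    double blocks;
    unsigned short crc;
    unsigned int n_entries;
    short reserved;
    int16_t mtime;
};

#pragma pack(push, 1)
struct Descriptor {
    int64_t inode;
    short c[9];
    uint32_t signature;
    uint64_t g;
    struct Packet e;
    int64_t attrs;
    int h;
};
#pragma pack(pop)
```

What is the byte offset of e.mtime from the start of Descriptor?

56

Packet: 0..8  blocks  (8B, 8-aligned); 8..10  crc  (2B, 2-aligned); 10..12  -- padding (2B); 12..16  n_entries  (4B, 4-aligned); 16..18  reserved  (2B, 2-aligned); 18..20  mtime  (2B, 2-aligned); 20..24  -- tail padding (4B); sizeof = 24, alignof = 8
0..8  inode  (8B, 1-aligned)
8..26  c  (18B, 1-aligned)
26..30  signature  (4B, 1-aligned)
30..38  g  (8B, 1-aligned)
38..62  e  (24B, 1-aligned)
within Packet: mtime at 18
38 + 18 = 56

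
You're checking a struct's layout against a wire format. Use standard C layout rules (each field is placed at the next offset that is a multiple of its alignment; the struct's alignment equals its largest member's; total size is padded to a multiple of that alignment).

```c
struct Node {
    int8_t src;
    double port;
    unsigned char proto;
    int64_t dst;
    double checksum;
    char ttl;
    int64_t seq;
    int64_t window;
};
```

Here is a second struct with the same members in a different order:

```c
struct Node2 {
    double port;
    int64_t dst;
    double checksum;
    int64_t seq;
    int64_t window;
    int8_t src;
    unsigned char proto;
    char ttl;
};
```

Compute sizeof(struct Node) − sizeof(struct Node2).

16

0..1  src  (1B, 1-aligned)
1..8  -- padding (7B)
8..16  port  (8B, 8-aligned)
16..17  proto  (1B, 1-aligned)
17..24  -- padding (7B)
24..32  dst  (8B, 8-aligned)
32..40  checksum  (8B, 8-aligned)
40..41  ttl  (1B, 1-aligned)
41..48  -- padding (7B)
48..56  seq  (8B, 8-aligned)
56..64  window  (8B, 8-aligned)
sizeof = 64, alignof = 8
— Node2 —
0..8  port  (8B, 8-aligned)
8..16  dst  (8B, 8-aligned)
16..24  checksum  (8B, 8-aligned)
24..32  seq  (8B, 8-aligned)
32..40  window  (8B, 8-aligned)
40..41  src  (1B, 1-aligned)
41..42  proto  (1B, 1-aligned)
42..43  ttl  (1B, 1-aligned)
43..48  -- tail padding (5B)
sizeof = 48, alignof = 8
64 − 48 = 16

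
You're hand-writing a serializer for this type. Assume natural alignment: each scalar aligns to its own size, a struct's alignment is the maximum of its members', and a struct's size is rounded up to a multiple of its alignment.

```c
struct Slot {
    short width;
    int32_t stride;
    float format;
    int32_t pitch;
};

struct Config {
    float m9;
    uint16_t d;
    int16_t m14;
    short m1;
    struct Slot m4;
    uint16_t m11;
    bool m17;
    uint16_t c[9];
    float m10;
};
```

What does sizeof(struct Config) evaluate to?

Slot: 0..2  width  (2B, 2-aligned); 2..4  -- padding (2B); 4..8  stride  (4B, 4-aligned); 8..12  format  (4B, 4-aligned); 12..16  pitch  (4B, 4-aligned); sizeof = 16, alignof = 4
0..4  m9  (4B, 4-aligned)
4..6  d  (2B, 2-aligned)
6..8  m14  (2B, 2-aligned)
8..10  m1  (2B, 2-aligned)
10..12  -- padding (2B)
12..28  m4  (16B, 4-aligned)
28..30  m11  (2B, 2-aligned)
30..31  m17  (1B, 1-aligned)
31..32  -- padding (1B)
32..50  c  (18B, 2-aligned)
50..52  -- padding (2B)
52..56  m10  (4B, 4-aligned)
sizeof = 56, alignof = 4

56 bytes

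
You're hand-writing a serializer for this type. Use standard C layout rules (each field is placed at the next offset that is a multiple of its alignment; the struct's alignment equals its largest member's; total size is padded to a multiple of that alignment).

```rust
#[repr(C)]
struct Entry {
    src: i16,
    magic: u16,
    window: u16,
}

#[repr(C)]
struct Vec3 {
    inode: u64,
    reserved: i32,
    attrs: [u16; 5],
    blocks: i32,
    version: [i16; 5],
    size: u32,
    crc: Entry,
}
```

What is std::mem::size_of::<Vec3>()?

Entry: @0: src [2B, align 2] → 2; @2: magic [2B, align 2] → 4; @4: window [2B, align 2] → 6; size 6, align 2
@0: inode [8B, align 8] → 8
@8: reserved [4B, align 4] → 12
@12: attrs [10B, align 2] → 22
+2 pad (align 4)
@24: blocks [4B, align 4] → 28
@28: version [10B, align 2] → 38
+2 pad (align 4)
@40: size [4B, align 4] → 44
@44: crc [6B, align 2] → 50
+6 tail pad (align 8)
size 56, align 8

56 bytes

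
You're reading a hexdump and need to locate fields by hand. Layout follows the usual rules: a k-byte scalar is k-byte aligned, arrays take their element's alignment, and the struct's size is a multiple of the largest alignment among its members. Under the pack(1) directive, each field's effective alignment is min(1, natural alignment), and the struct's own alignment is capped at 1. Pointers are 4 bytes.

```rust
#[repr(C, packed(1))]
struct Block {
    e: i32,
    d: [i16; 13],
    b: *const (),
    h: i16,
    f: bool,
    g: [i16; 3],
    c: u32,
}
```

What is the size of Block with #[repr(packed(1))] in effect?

47

e at 0 (size 4, align 1) → ends 4
d at 4 (size 26, align 1) → ends 30
b at 30 (size 4, align 1) → ends 34
h at 34 (size 2, align 1) → ends 36
f at 36 (size 1, align 1) → ends 37
g at 37 (size 6, align 1) → ends 43
c at 43 (size 4, align 1) → ends 47
total 47 bytes, alignment 1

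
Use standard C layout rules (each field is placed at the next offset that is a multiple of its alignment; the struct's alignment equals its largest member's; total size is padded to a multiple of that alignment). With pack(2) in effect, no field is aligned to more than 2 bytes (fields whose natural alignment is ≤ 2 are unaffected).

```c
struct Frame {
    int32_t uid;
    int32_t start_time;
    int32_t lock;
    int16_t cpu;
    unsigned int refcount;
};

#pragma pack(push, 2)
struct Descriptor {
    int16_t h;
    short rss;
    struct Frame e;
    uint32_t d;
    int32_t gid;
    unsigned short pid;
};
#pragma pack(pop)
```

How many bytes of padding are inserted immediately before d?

0

Frame: uid at 0 (size 4, align 4) → ends 4; start_time at 4 (size 4, align 4) → ends 8; lock at 8 (size 4, align 4) → ends 12; cpu at 12 (size 2, align 2) → ends 14; pad 2 to align 4 for refcount; refcount at 16 (size 4, align 4) → ends 20; total 20 bytes, alignment 4
h at 0 (size 2, align 2) → ends 2
rss at 2 (size 2, align 2) → ends 4
e at 4 (size 20, align 2) → ends 24
d at 24 (size 4, align 2) → ends 28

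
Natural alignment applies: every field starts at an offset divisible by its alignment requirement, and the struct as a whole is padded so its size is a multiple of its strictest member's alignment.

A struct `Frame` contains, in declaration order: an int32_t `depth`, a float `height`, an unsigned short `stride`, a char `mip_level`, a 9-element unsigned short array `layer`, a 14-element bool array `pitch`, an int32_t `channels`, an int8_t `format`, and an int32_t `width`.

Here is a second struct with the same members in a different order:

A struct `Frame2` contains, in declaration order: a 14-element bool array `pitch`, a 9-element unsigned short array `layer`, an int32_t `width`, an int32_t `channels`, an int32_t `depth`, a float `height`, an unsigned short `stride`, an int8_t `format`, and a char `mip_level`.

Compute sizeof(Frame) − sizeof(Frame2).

4

0..4  depth  (4B, 4-aligned)
4..8  height  (4B, 4-aligned)
8..10  stride  (2B, 2-aligned)
10..11  mip_level  (1B, 1-aligned)
11..12  -- padding (1B)
12..30  layer  (18B, 2-aligned)
30..44  pitch  (14B, 1-aligned)
44..48  channels  (4B, 4-aligned)
48..49  format  (1B, 1-aligned)
49..52  -- padding (3B)
52..56  width  (4B, 4-aligned)
sizeof = 56, alignof = 4
— Frame2 —
0..14  pitch  (14B, 1-aligned)
14..32  layer  (18B, 2-aligned)
32..36  width  (4B, 4-aligned)
36..40  channels  (4B, 4-aligned)
40..44  depth  (4B, 4-aligned)
44..48  height  (4B, 4-aligned)
48..50  stride  (2B, 2-aligned)
50..51  format  (1B, 1-aligned)
51..52  mip_level  (1B, 1-aligned)
sizeof = 52, alignof = 4
56 − 52 = 4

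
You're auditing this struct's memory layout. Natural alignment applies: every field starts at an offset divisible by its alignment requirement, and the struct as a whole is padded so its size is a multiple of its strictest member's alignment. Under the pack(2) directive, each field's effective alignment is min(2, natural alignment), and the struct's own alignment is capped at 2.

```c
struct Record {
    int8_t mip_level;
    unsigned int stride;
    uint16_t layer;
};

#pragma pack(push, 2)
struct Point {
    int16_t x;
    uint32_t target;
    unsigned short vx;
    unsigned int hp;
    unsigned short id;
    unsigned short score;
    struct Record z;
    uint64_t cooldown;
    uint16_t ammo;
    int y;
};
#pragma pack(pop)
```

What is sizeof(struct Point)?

Record: 0..1  mip_level  (1B, 1-aligned); 1..4  -- padding (3B); 4..8  stride  (4B, 4-aligned); 8..10  layer  (2B, 2-aligned); 10..12  -- tail padding (2B); sizeof = 12, alignof = 4
0..2  x  (2B, 2-aligned)
2..6  target  (4B, 2-aligned)
6..8  vx  (2B, 2-aligned)
8..12  hp  (4B, 2-aligned)
12..14  id  (2B, 2-aligned)
14..16  score  (2B, 2-aligned)
16..28  z  (12B, 2-aligned)
28..36  cooldown  (8B, 2-aligned)
36..38  ammo  (2B, 2-aligned)
38..42  y  (4B, 2-aligned)
sizeof = 42, alignof = 2

42 bytes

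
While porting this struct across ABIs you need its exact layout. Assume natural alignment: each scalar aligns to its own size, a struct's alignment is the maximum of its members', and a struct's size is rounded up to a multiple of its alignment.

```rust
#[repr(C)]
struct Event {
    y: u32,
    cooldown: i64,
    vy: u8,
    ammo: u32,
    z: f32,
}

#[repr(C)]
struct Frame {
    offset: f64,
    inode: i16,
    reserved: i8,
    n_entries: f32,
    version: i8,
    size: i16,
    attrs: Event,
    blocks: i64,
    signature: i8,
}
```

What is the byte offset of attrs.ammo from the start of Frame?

44

Event: y at 0 (size 4, align 4) → ends 4; pad 4 to align 8 for cooldown; cooldown at 8 (size 8, align 8) → ends 16; vy at 16 (size 1, align 1) → ends 17; pad 3 to align 4 for ammo; ammo at 20 (size 4, align 4) → ends 24; z at 24 (size 4, align 4) → ends 28; tail pad 4 to reach multiple of 8; total 32 bytes, alignment 8
offset at 0 (size 8, align 8) → ends 8
inode at 8 (size 2, align 2) → ends 10
reserved at 10 (size 1, align 1) → ends 11
pad 1 to align 4 for n_entries
n_entries at 12 (size 4, align 4) → ends 16
version at 16 (size 1, align 1) → ends 17
pad 1 to align 2 for size
size at 18 (size 2, align 2) → ends 20
pad 4 to align 8 for attrs
attrs at 24 (size 32, align 8) → ends 56
within Event: ammo at 20
24 + 20 = 44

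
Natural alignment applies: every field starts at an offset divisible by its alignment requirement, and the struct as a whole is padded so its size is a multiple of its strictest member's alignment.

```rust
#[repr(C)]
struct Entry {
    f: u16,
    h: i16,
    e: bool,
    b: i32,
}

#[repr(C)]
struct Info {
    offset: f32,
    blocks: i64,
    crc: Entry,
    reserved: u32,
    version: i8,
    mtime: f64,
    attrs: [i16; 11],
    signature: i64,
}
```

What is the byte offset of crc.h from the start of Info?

Entry: 0..2  f  (2B, 2-aligned); 2..4  h  (2B, 2-aligned); 4..5  e  (1B, 1-aligned); 5..8  -- padding (3B); 8..12  b  (4B, 4-aligned); sizeof = 12, alignof = 4
0..4  offset  (4B, 4-aligned)
4..8  -- padding (4B)
8..16  blocks  (8B, 8-aligned)
16..28  crc  (12B, 4-aligned)
within Entry: h at 2
16 + 2 = 18

18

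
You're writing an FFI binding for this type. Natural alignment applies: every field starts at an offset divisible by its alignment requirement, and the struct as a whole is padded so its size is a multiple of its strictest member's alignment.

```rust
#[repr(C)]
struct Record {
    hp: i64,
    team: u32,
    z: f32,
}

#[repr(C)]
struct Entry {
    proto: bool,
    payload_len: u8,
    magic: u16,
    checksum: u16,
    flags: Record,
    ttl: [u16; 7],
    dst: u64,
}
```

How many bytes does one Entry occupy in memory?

Record: @0: hp [8B, align 8] → 8; @8: team [4B, align 4] → 12; @12: z [4B, align 4] → 16; size 16, align 8
@0: proto [1B, align 1] → 1
@1: payload_len [1B, align 1] → 2
@2: magic [2B, align 2] → 4
@4: checksum [2B, align 2] → 6
+2 pad (align 8)
@8: flags [16B, align 8] → 24
@24: ttl [14B, align 2] → 38
+2 pad (align 8)
@40: dst [8B, align 8] → 48
size 48, align 8

48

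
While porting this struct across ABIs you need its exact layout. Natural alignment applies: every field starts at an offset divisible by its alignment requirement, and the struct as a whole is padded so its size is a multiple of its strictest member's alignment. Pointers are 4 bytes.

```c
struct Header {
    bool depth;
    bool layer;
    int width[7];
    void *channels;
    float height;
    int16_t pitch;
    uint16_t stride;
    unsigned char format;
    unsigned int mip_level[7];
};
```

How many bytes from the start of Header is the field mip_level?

@0: depth [1B, align 1] → 1
@1: layer [1B, align 1] → 2
+2 pad (align 4)
@4: width [28B, align 4] → 32
@32: channels [4B, align 4] → 36
@36: height [4B, align 4] → 40
@40: pitch [2B, align 2] → 42
@42: stride [2B, align 2] → 44
@44: format [1B, align 1] → 45
+3 pad (align 4)
@48: mip_level [28B, align 4] → 76

48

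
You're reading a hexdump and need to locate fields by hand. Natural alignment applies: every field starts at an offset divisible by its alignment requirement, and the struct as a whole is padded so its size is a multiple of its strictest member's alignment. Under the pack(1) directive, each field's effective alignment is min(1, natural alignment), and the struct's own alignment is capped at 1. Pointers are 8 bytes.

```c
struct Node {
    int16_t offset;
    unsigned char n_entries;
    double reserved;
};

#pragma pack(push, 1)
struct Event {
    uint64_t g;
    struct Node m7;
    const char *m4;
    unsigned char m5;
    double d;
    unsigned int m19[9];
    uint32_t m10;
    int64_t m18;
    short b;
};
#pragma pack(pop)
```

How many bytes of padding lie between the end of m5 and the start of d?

Node: offset at 0 (size 2, align 2) → ends 2; n_entries at 2 (size 1, align 1) → ends 3; pad 5 to align 8 for reserved; reserved at 8 (size 8, align 8) → ends 16; total 16 bytes, alignment 8
g at 0 (size 8, align 1) → ends 8
m7 at 8 (size 16, align 1) → ends 24
m4 at 24 (size 8, align 1) → ends 32
m5 at 32 (size 1, align 1) → ends 33
d at 33 (size 8, align 1) → ends 41

0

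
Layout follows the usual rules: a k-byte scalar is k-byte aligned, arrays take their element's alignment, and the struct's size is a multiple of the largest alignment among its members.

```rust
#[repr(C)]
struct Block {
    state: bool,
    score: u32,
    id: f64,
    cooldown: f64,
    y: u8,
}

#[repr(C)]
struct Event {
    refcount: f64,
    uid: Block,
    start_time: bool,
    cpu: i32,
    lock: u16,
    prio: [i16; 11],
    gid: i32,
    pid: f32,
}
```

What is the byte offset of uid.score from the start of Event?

Block: 0..1  state  (1B, 1-aligned); 1..4  -- padding (3B); 4..8  score  (4B, 4-aligned); 8..16  id  (8B, 8-aligned); 16..24  cooldown  (8B, 8-aligned); 24..25  y  (1B, 1-aligned); 25..32  -- tail padding (7B); sizeof = 32, alignof = 8
0..8  refcount  (8B, 8-aligned)
8..40  uid  (32B, 8-aligned)
within Block: score at 4
8 + 4 = 12

12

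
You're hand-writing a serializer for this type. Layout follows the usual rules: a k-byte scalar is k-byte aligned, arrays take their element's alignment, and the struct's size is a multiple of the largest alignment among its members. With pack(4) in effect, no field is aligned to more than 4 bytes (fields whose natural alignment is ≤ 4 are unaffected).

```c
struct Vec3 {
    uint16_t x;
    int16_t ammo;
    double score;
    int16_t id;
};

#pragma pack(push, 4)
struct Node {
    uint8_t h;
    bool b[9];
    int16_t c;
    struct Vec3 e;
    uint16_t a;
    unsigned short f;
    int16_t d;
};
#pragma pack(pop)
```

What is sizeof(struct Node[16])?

704

Vec3: @0: x [2B, align 2] → 2; @2: ammo [2B, align 2] → 4; +4 pad (align 8); @8: score [8B, align 8] → 16; @16: id [2B, align 2] → 18; +6 tail pad (align 8); size 24, align 8
@0: h [1B, align 1] → 1
@1: b [9B, align 1] → 10
@10: c [2B, align 2] → 12
@12: e [24B, align 4] → 36
@36: a [2B, align 2] → 38
@38: f [2B, align 2] → 40
@40: d [2B, align 2] → 42
+2 tail pad (align 4)
size 44, align 4
array of 16: 16 × 44 = 704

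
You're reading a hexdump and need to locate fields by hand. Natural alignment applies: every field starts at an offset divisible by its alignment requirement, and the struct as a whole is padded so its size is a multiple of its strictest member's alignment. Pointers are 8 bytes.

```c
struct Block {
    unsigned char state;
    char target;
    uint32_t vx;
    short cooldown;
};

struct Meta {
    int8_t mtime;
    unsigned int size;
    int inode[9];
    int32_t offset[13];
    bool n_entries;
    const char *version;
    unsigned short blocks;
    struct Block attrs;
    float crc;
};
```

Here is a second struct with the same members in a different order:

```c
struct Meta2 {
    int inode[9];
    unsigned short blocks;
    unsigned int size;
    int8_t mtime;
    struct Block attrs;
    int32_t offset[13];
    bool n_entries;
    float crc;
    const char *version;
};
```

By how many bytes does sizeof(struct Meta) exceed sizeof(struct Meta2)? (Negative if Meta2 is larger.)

Block: 0..1  state  (1B, 1-aligned); 1..2  target  (1B, 1-aligned); 2..4  -- padding (2B); 4..8  vx  (4B, 4-aligned); 8..10  cooldown  (2B, 2-aligned); 10..12  -- tail padding (2B); sizeof = 12, alignof = 4
0..1  mtime  (1B, 1-aligned)
1..4  -- padding (3B)
4..8  size  (4B, 4-aligned)
8..44  inode  (36B, 4-aligned)
44..96  offset  (52B, 4-aligned)
96..97  n_entries  (1B, 1-aligned)
97..104  -- padding (7B)
104..112  version  (8B, 8-aligned)
112..114  blocks  (2B, 2-aligned)
114..116  -- padding (2B)
116..128  attrs  (12B, 4-aligned)
128..132  crc  (4B, 4-aligned)
132..136  -- tail padding (4B)
sizeof = 136, alignof = 8
— Meta2 —
0..36  inode  (36B, 4-aligned)
36..38  blocks  (2B, 2-aligned)
38..40  -- padding (2B)
40..44  size  (4B, 4-aligned)
44..45  mtime  (1B, 1-aligned)
45..48  -- padding (3B)
48..60  attrs  (12B, 4-aligned)
60..112  offset  (52B, 4-aligned)
112..113  n_entries  (1B, 1-aligned)
113..116  -- padding (3B)
116..120  crc  (4B, 4-aligned)
120..128  version  (8B, 8-aligned)
sizeof = 128, alignof = 8
136 − 128 = 8

8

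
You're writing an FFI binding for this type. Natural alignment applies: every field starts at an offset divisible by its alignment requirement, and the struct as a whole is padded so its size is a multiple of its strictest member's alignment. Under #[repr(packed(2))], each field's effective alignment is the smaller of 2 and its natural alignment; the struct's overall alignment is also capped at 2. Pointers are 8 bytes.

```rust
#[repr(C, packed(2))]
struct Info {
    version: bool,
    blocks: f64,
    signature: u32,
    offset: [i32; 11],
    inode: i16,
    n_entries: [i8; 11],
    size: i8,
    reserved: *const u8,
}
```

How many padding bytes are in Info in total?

@0: version [1B, align 1] → 1
+1 pad (align 2)
@2: blocks [8B, align 2] → 10
@10: signature [4B, align 2] → 14
@14: offset [44B, align 2] → 58
@58: inode [2B, align 2] → 60
@60: n_entries [11B, align 1] → 71
@71: size [1B, align 1] → 72
@72: reserved [8B, align 2] → 80
size 80, align 2
data bytes 79, size 80 → padding 1

1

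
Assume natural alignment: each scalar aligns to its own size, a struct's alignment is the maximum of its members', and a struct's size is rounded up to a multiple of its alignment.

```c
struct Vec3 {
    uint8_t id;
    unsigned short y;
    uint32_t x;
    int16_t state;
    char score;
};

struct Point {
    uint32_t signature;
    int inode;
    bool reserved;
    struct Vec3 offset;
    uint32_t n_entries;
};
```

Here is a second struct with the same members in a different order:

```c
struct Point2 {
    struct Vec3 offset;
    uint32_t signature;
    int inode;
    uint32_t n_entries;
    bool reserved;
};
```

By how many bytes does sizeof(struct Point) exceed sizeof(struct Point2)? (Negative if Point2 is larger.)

0

Vec3: id at 0 (size 1, align 1) → ends 1; pad 1 to align 2 for y; y at 2 (size 2, align 2) → ends 4; x at 4 (size 4, align 4) → ends 8; state at 8 (size 2, align 2) → ends 10; score at 10 (size 1, align 1) → ends 11; tail pad 1 to reach multiple of 4; total 12 bytes, alignment 4
signature at 0 (size 4, align 4) → ends 4
inode at 4 (size 4, align 4) → ends 8
reserved at 8 (size 1, align 1) → ends 9
pad 3 to align 4 for offset
offset at 12 (size 12, align 4) → ends 24
n_entries at 24 (size 4, align 4) → ends 28
total 28 bytes, alignment 4
— Point2 —
offset at 0 (size 12, align 4) → ends 12
signature at 12 (size 4, align 4) → ends 16
inode at 16 (size 4, align 4) → ends 20
n_entries at 20 (size 4, align 4) → ends 24
reserved at 24 (size 1, align 1) → ends 25
tail pad 3 to reach multiple of 4
total 28 bytes, alignment 4
28 − 28 = 0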